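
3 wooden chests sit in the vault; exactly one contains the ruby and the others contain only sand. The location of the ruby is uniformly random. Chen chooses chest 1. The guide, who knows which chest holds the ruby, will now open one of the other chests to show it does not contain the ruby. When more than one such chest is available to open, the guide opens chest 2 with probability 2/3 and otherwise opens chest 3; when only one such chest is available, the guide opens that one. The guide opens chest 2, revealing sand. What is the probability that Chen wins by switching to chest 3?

Apply Bayes' rule, conditioning on where the ruby actually is.
If it is in chest 1 (prior 1/3): chest 2 is available, opened with probability 2/3; weight (1/3)·(2/3) = 2/9.
If it is in chest 2 (prior 1/3): the guide opened chest 2, so this case is ruled out; weight (1/3)·0 = 0.
If it is in chest 3 (prior 1/3): only chest 2 is available, probability 1; weight (1/3)·1 = 1/3.
The weights sum to 5/9.
So P(the ruby in chest 3 | the guide opened chest 2) = (1/3) / (5/9) = 3/5.

3/5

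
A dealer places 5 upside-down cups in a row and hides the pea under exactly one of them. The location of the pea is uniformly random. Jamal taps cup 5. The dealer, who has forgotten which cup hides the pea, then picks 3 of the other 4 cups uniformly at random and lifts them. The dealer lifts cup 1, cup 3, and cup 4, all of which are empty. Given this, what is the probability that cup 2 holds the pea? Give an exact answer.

1/2

Consider each possible location of the pea in turn.
If it is under any of cups 1, 3, and 4 (prior 1/5 each): that cup was opened and seen not to hold the prize — ruled out; weight (1/5)·0 = 0 each.
If it is under either of cups 2 and 5 (prior 1/5 each): the dealer picks exactly this set with probability 1/4 regardless, and none is the prize; weight (1/5)·(1/4) = 1/20 each.
The weights sum to 1/10.
So P(the pea under cup 2 | the dealer opened cup 1, cup 3, and cup 4) = (1/20) / (1/10) = 1/2.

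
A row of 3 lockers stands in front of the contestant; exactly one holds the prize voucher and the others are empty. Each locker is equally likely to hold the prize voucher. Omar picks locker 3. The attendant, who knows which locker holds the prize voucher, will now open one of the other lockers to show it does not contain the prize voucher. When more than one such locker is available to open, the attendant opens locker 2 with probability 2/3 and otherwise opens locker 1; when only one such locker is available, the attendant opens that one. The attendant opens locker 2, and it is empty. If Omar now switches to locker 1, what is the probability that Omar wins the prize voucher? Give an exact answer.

Consider each possible location of the prize voucher in turn.
If it is in locker 1 (prior 1/3): only locker 2 is available, probability 1; weight (1/3)·1 = 1/3.
If it is in locker 2 (prior 1/3): the attendant opened locker 2, so this case is ruled out; weight (1/3)·0 = 0.
If it is in locker 3 (prior 1/3): locker 2 is available, opened with probability 2/3; weight (1/3)·(2/3) = 2/9.
The weights sum to 5/9.
So P(the prize voucher in locker 1 | the attendant opened locker 2) = (1/3) / (5/9) = 3/5.

3/5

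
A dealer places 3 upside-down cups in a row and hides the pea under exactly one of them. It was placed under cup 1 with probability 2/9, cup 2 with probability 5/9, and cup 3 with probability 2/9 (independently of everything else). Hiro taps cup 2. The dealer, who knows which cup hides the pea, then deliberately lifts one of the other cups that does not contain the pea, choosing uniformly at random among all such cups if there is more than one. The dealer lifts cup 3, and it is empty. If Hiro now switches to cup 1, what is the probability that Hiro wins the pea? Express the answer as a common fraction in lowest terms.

Condition on the true location of the pea.
If it is under cup 1 (prior 2/9): the dealer has no choice, probability 1; weight (2/9)·1 = 2/9.
If it is under cup 2 (prior 5/9): the dealer has 2 equally likely choices, so probability 1/2; weight (5/9)·(1/2) = 5/18.
If it is under cup 3 (prior 2/9): the dealer opened cup 3, so this case is ruled out; weight (2/9)·0 = 0.
The weights sum to 1/2.
So P(the pea under cup 1 | the dealer opened cup 3) = (2/9) / (1/2) = 4/9.

4/9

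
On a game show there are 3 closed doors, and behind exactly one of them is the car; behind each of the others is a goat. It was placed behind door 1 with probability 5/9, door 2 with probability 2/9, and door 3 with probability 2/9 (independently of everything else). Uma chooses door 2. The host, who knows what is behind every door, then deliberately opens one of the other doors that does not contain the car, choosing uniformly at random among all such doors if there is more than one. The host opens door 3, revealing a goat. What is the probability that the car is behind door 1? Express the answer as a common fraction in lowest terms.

Condition on the true location of the car.
If it is behind door 1 (prior 5/9): the host has no choice, probability 1; weight (5/9)·1 = 5/9.
If it is behind door 2 (prior 2/9): the host has 2 equally likely choices, so probability 1/2; weight (2/9)·(1/2) = 1/9.
If it is behind door 3 (prior 2/9): the host opened door 3, so this case is ruled out; weight (2/9)·0 = 0.
The weights sum to 2/3.
So P(the car behind door 1 | the host opened door 3) = (5/9) / (2/3) = 5/6.

5/6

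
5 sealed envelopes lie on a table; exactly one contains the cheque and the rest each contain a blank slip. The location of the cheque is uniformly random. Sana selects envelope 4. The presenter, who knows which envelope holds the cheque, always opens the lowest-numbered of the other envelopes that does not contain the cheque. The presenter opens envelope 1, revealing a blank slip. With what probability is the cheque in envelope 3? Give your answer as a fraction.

1/4

Consider each possible location of the cheque in turn.
If it is in envelope 1 (prior 1/5): the presenter opened envelope 1, so this case is ruled out; weight (1/5)·0 = 0.
If it is in any of envelopes 2, 3, 4, and 5 (prior 1/5 each): envelope 1 is the lowest-numbered option available, probability 1; weight (1/5)·1 = 1/5 each.
The weights sum to 4/5.
So P(the cheque in envelope 3 | the presenter opened envelope 1) = (1/5) / (4/5) = 1/4.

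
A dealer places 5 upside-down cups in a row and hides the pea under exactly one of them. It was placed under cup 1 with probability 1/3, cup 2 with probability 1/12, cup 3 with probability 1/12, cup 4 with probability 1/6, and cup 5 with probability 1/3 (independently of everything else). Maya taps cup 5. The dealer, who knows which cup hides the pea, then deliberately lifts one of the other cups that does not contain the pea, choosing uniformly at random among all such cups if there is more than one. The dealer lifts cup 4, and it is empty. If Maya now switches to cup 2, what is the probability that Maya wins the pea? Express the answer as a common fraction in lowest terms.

1/9

Apply Bayes' rule, conditioning on where the pea actually is.
If it is under cup 1 (prior 1/3): the dealer has 3 equally likely choices, so probability 1/3; weight (1/3)·(1/3) = 1/9.
If it is under either of cups 2 and 3 (prior 1/12 each): the dealer has 3 equally likely choices, so probability 1/3; weight (1/12)·(1/3) = 1/36 each.
If it is under cup 4 (prior 1/6): the dealer opened cup 4, so this case is ruled out; weight (1/6)·0 = 0.
If it is under cup 5 (prior 1/3): the dealer has 4 equally likely choices, so probability 1/4; weight (1/3)·(1/4) = 1/12.
The weights sum to 1/4.
So P(the pea under cup 2 | the dealer opened cup 4) = (1/36) / (1/4) = 1/9.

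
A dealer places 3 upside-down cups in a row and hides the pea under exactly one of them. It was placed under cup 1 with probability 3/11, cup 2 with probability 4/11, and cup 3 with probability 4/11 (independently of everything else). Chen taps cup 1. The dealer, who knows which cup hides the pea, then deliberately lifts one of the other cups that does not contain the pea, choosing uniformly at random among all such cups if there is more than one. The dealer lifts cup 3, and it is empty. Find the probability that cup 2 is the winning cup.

Apply Bayes' rule, conditioning on where the pea actually is.
If it is under cup 1 (prior 3/11): the dealer has 2 equally likely choices, so probability 1/2; weight (3/11)·(1/2) = 3/22.
If it is under cup 2 (prior 4/11): the dealer has no choice, probability 1; weight (4/11)·1 = 4/11.
If it is under cup 3 (prior 4/11): the dealer opened cup 3, so this case is ruled out; weight (4/11)·0 = 0.
The weights sum to 1/2.
So P(the pea under cup 2 | the dealer opened cup 3) = (4/11) / (1/2) = 8/11.

8/11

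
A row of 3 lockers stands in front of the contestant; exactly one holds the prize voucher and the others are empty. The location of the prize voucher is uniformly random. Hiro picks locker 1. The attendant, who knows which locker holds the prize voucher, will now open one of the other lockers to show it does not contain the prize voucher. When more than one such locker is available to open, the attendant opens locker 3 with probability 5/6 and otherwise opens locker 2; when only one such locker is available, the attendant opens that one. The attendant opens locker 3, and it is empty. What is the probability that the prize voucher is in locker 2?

Apply Bayes' rule, conditioning on where the prize voucher actually is.
If it is in locker 1 (prior 1/3): locker 3 is available, opened with probability 5/6; weight (1/3)·(5/6) = 5/18.
If it is in locker 2 (prior 1/3): only locker 3 is available, probability 1; weight (1/3)·1 = 1/3.
If it is in locker 3 (prior 1/3): the attendant opened locker 3, so this case is ruled out; weight (1/3)·0 = 0.
The weights sum to 11/18.
So P(the prize voucher in locker 2 | the attendant opened locker 3) = (1/3) / (11/18) = 6/11.

6/11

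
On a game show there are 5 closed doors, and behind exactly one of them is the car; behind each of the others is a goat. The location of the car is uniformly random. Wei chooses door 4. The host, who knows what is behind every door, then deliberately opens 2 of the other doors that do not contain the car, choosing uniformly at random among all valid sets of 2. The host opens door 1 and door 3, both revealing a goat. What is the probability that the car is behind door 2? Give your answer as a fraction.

2/5

Apply Bayes' rule, conditioning on where the car actually is.
If it is behind either of doors 1 and 3 (prior 1/5 each): that door was opened and seen not to hold the prize — ruled out; weight (1/5)·0 = 0 each.
If it is behind either of doors 2 and 5 (prior 1/5 each): the host has 3 equally likely choices, so probability 1/3; weight (1/5)·(1/3) = 1/15 each.
If it is behind door 4 (prior 1/5): the host has 6 equally likely choices, so probability 1/6; weight (1/5)·(1/6) = 1/30.
The weights sum to 1/6.
So P(the car behind door 2 | the host opened door 1 and door 3) = (1/15) / (1/6) = 2/5.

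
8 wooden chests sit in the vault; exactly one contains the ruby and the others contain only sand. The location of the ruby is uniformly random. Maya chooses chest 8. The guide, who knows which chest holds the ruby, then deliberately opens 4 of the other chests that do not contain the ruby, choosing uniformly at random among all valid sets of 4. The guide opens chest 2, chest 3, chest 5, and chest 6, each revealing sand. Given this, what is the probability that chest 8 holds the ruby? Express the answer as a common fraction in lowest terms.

Consider each possible location of the ruby in turn.
If it is in any of chests 1, 4, and 7 (prior 1/8 each): the guide has 15 equally likely choices, so probability 1/15; weight (1/8)·(1/15) = 1/120 each.
If it is in any of chests 2, 3, 5, and 6 (prior 1/8 each): that chest was opened and seen not to hold the prize — ruled out; weight (1/8)·0 = 0 each.
If it is in chest 8 (prior 1/8): the guide has 35 equally likely choices, so probability 1/35; weight (1/8)·(1/35) = 1/280.
The weights sum to 1/35.
So P(the ruby in chest 8 | the guide opened chest 2, chest 3, chest 5, and chest 6) = (1/280) / (1/35) = 1/8.

1/8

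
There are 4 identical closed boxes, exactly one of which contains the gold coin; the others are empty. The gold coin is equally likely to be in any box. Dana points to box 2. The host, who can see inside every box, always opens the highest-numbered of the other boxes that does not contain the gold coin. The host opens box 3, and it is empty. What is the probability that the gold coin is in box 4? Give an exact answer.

Apply Bayes' rule, conditioning on where the gold coin actually is.
If it is in either of boxes 1 and 2 (prior 1/4 each): the host would have opened box 4 instead, probability 0; weight (1/4)·0 = 0 each.
If it is in box 3 (prior 1/4): the host opened box 3, so this case is ruled out; weight (1/4)·0 = 0.
If it is in box 4 (prior 1/4): box 3 is the highest-numbered option available, probability 1; weight (1/4)·1 = 1/4.
The weights sum to 1/4.
So P(the gold coin in box 4 | the host opened box 3) = (1/4) / (1/4) = 1.

1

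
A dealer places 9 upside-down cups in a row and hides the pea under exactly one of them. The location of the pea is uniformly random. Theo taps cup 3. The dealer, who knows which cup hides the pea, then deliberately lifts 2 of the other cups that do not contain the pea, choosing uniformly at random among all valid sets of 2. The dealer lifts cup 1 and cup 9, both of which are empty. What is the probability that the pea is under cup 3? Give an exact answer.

Apply Bayes' rule, conditioning on where the pea actually is.
If it is under either of cups 1 and 9 (prior 1/9 each): that cup was opened and seen not to hold the prize — ruled out; weight (1/9)·0 = 0 each.
If it is under any of cups 2, 4, 5, 6, 7, and 8 (prior 1/9 each): the dealer has 21 equally likely choices, so probability 1/21; weight (1/9)·(1/21) = 1/189 each.
If it is under cup 3 (prior 1/9): the dealer has 28 equally likely choices, so probability 1/28; weight (1/9)·(1/28) = 1/252.
The weights sum to 1/28.
So P(the pea under cup 3 | the dealer opened cup 1 and cup 9) = (1/252) / (1/28) = 1/9.

1/9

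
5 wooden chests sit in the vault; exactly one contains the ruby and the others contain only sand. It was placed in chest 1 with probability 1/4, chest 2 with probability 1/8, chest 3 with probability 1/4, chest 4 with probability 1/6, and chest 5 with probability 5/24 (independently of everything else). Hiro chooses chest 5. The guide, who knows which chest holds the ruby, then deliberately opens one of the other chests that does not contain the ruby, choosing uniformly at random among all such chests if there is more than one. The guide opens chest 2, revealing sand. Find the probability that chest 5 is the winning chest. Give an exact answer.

Consider each possible location of the ruby in turn.
If it is in either of chests 1 and 3 (prior 1/4 each): the guide has 3 equally likely choices, so probability 1/3; weight (1/4)·(1/3) = 1/12 each.
If it is in chest 2 (prior 1/8): the guide opened chest 2, so this case is ruled out; weight (1/8)·0 = 0.
If it is in chest 4 (prior 1/6): the guide has 3 equally likely choices, so probability 1/3; weight (1/6)·(1/3) = 1/18.
If it is in chest 5 (prior 5/24): the guide has 4 equally likely choices, so probability 1/4; weight (5/24)·(1/4) = 5/96.
The weights sum to 79/288.
So P(the ruby in chest 5 | the guide opened chest 2) = (5/96) / (79/288) = 15/79.

15/79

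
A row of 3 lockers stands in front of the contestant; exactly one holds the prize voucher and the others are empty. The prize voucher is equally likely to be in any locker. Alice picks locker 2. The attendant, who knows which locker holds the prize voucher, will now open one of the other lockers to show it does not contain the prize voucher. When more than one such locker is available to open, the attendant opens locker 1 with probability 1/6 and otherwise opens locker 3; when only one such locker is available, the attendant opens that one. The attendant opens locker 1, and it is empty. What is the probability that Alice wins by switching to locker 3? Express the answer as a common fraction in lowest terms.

Consider each possible location of the prize voucher in turn.
If it is in locker 1 (prior 1/3): the attendant opened locker 1, so this case is ruled out; weight (1/3)·0 = 0.
If it is in locker 2 (prior 1/3): locker 1 is available, opened with probability 1/6; weight (1/3)·(1/6) = 1/18.
If it is in locker 3 (prior 1/3): only locker 1 is available, probability 1; weight (1/3)·1 = 1/3.
The weights sum to 7/18.
So P(the prize voucher in locker 3 | the attendant opened locker 1) = (1/3) / (7/18) = 6/7.

6/7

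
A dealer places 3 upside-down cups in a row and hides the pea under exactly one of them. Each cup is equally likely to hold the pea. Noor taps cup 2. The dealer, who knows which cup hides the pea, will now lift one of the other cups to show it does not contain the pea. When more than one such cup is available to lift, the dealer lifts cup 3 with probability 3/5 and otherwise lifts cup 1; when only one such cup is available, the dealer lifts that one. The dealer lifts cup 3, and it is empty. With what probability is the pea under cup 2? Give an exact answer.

3/8

Apply Bayes' rule, conditioning on where the pea actually is.
If it is under cup 1 (prior 1/3): only cup 3 is available, probability 1; weight (1/3)·1 = 1/3.
If it is under cup 2 (prior 1/3): cup 3 is available, opened with probability 3/5; weight (1/3)·(3/5) = 1/5.
If it is under cup 3 (prior 1/3): the dealer opened cup 3, so this case is ruled out; weight (1/3)·0 = 0.
The weights sum to 8/15.
So P(the pea under cup 2 | the dealer opened cup 3) = (1/5) / (8/15) = 3/8.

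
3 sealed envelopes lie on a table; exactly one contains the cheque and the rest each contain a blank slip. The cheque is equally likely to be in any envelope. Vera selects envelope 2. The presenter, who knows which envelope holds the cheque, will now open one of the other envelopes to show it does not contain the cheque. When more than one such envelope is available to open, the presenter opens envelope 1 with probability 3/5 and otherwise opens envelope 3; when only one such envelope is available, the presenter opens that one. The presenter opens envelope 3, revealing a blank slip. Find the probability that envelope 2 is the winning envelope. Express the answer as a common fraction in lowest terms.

2/7

Consider each possible location of the cheque in turn.
If it is in envelope 1 (prior 1/3): only envelope 3 is available, probability 1; weight (1/3)·1 = 1/3.
If it is in envelope 2 (prior 1/3): envelope 1 is available but not opened, probability 2/5; weight (1/3)·(2/5) = 2/15.
If it is in envelope 3 (prior 1/3): the presenter opened envelope 3, so this case is ruled out; weight (1/3)·0 = 0.
The weights sum to 7/15.
So P(the cheque in envelope 2 | the presenter opened envelope 3) = (2/15) / (7/15) = 2/7.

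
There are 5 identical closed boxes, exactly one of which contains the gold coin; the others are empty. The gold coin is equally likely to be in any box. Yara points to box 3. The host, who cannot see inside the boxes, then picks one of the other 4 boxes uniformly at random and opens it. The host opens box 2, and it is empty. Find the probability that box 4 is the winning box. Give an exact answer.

1/4

Condition on the true location of the gold coin.
If it is in any of boxes 1, 3, 4, and 5 (prior 1/5 each): the host picks box 2 with probability 1/4 regardless, and it is not the prize; weight (1/5)·(1/4) = 1/20 each.
If it is in box 2 (prior 1/5): the host opened box 2, so this case is ruled out; weight (1/5)·0 = 0.
The weights sum to 1/5.
So P(the gold coin in box 4 | the host opened box 2) = (1/20) / (1/5) = 1/4.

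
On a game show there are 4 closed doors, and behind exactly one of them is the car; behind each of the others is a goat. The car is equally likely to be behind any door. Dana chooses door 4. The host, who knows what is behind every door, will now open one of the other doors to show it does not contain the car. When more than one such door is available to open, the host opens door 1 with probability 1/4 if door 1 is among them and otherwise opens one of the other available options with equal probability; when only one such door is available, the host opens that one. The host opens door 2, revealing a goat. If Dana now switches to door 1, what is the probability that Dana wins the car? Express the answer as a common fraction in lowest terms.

4/13

Apply Bayes' rule, conditioning on where the car actually is.
If it is behind door 1 (prior 1/4): door 1 holds the prize so is unavailable; the host chooses uniformly among the 2 others, probability 1/2; weight (1/4)·(1/2) = 1/8.
If it is behind door 2 (prior 1/4): the host opened door 2, so this case is ruled out; weight (1/4)·0 = 0.
If it is behind door 3 (prior 1/4): door 1 is available but not opened, probability 3/4; weight (1/4)·(3/4) = 3/16.
If it is behind door 4 (prior 1/4): door 1 is available but not opened; door 2 gets probability (1 − 1/4)/2 = 3/8; weight (1/4)·(3/8) = 3/32.
The weights sum to 13/32.
So P(the car behind door 1 | the host opened door 2) = (1/8) / (13/32) = 4/13.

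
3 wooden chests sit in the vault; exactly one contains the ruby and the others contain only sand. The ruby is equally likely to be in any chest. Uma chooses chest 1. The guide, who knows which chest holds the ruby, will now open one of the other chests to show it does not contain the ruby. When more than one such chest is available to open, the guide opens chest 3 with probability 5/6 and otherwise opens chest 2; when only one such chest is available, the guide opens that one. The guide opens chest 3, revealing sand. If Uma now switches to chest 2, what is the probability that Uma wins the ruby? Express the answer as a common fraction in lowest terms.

6/11

Consider each possible location of the ruby in turn.
If it is in chest 1 (prior 1/3): chest 3 is available, opened with probability 5/6; weight (1/3)·(5/6) = 5/18.
If it is in chest 2 (prior 1/3): only chest 3 is available, probability 1; weight (1/3)·1 = 1/3.
If it is in chest 3 (prior 1/3): the guide opened chest 3, so this case is ruled out; weight (1/3)·0 = 0.
The weights sum to 11/18.
So P(the ruby in chest 2 | the guide opened chest 3) = (1/3) / (11/18) = 6/11.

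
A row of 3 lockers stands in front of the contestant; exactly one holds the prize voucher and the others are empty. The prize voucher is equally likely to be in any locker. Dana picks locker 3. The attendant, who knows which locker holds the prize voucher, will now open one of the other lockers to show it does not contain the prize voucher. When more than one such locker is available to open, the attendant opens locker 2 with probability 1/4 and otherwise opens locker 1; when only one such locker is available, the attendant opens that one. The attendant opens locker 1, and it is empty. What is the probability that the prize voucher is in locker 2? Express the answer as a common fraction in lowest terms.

4/7

Condition on the true location of the prize voucher.
If it is in locker 1 (prior 1/3): the attendant opened locker 1, so this case is ruled out; weight (1/3)·0 = 0.
If it is in locker 2 (prior 1/3): only locker 1 is available, probability 1; weight (1/3)·1 = 1/3.
If it is in locker 3 (prior 1/3): locker 2 is available but not opened, probability 3/4; weight (1/3)·(3/4) = 1/4.
The weights sum to 7/12.
So P(the prize voucher in locker 2 | the attendant opened locker 1) = (1/3) / (7/12) = 4/7.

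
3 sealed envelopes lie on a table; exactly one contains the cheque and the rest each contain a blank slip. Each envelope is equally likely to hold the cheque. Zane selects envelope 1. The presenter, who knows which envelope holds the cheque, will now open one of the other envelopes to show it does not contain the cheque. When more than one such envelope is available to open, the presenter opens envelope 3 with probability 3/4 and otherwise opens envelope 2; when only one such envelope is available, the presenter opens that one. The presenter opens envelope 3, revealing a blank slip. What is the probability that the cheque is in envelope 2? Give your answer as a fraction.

Consider each possible location of the cheque in turn.
If it is in envelope 1 (prior 1/3): envelope 3 is available, opened with probability 3/4; weight (1/3)·(3/4) = 1/4.
If it is in envelope 2 (prior 1/3): only envelope 3 is available, probability 1; weight (1/3)·1 = 1/3.
If it is in envelope 3 (prior 1/3): the presenter opened envelope 3, so this case is ruled out; weight (1/3)·0 = 0.
The weights sum to 7/12.
So P(the cheque in envelope 2 | the presenter opened envelope 3) = (1/3) / (7/12) = 4/7.

4/7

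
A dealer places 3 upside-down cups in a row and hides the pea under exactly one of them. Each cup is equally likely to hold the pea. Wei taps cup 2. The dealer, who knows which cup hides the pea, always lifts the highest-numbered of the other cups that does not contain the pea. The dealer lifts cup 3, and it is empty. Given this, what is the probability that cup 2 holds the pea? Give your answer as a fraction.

1/2

Condition on the true location of the pea.
If it is under either of cups 1 and 2 (prior 1/3 each): cup 3 is the highest-numbered option available, probability 1; weight (1/3)·1 = 1/3 each.
If it is under cup 3 (prior 1/3): the dealer opened cup 3, so this case is ruled out; weight (1/3)·0 = 0.
The weights sum to 2/3.
So P(the pea under cup 2 | the dealer opened cup 3) = (1/3) / (2/3) = 1/2.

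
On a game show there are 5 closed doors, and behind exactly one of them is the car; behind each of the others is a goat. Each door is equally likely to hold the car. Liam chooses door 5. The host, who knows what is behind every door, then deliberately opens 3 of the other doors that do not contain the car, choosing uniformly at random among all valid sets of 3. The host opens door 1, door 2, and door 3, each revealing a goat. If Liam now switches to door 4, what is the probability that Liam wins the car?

Condition on the true location of the car.
If it is behind any of doors 1, 2, and 3 (prior 1/5 each): that door was opened and seen not to hold the prize — ruled out; weight (1/5)·0 = 0 each.
If it is behind door 4 (prior 1/5): the host has no choice, probability 1; weight (1/5)·1 = 1/5.
If it is behind door 5 (prior 1/5): the host has 4 equally likely choices, so probability 1/4; weight (1/5)·(1/4) = 1/20.
The weights sum to 1/4.
So P(the car behind door 4 | the host opened door 1, door 2, and door 3) = (1/5) / (1/4) = 4/5.

4/5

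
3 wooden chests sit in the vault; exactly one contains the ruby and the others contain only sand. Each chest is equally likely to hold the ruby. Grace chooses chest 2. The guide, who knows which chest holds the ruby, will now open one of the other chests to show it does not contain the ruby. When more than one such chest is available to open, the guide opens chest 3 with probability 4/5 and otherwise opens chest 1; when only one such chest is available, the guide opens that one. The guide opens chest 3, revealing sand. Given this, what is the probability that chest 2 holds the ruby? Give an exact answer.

4/9

Consider each possible location of the ruby in turn.
If it is in chest 1 (prior 1/3): only chest 3 is available, probability 1; weight (1/3)·1 = 1/3.
If it is in chest 2 (prior 1/3): chest 3 is available, opened with probability 4/5; weight (1/3)·(4/5) = 4/15.
If it is in chest 3 (prior 1/3): the guide opened chest 3, so this case is ruled out; weight (1/3)·0 = 0.
The weights sum to 3/5.
So P(the ruby in chest 2 | the guide opened chest 3) = (4/15) / (3/5) = 4/9.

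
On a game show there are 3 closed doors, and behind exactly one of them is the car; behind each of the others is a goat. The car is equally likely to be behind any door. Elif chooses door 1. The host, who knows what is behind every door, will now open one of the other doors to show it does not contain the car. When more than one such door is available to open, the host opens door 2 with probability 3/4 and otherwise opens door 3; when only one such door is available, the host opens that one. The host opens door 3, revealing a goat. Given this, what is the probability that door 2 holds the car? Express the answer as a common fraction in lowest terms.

Consider each possible location of the car in turn.
If it is behind door 1 (prior 1/3): door 2 is available but not opened, probability 1/4; weight (1/3)·(1/4) = 1/12.
If it is behind door 2 (prior 1/3): only door 3 is available, probability 1; weight (1/3)·1 = 1/3.
If it is behind door 3 (prior 1/3): the host opened door 3, so this case is ruled out; weight (1/3)·0 = 0.
The weights sum to 5/12.
So P(the car behind door 2 | the host opened door 3) = (1/3) / (5/12) = 4/5.

4/5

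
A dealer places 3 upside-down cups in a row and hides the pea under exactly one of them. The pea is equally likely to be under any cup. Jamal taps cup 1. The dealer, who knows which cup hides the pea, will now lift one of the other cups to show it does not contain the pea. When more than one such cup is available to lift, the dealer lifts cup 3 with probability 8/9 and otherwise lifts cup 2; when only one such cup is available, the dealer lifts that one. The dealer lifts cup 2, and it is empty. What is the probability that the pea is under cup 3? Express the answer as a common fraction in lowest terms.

9/10

Consider each possible location of the pea in turn.
If it is under cup 1 (prior 1/3): cup 3 is available but not opened, probability 1/9; weight (1/3)·(1/9) = 1/27.
If it is under cup 2 (prior 1/3): the dealer opened cup 2, so this case is ruled out; weight (1/3)·0 = 0.
If it is under cup 3 (prior 1/3): only cup 2 is available, probability 1; weight (1/3)·1 = 1/3.
The weights sum to 10/27.
So P(the pea under cup 3 | the dealer opened cup 2) = (1/3) / (10/27) = 9/10.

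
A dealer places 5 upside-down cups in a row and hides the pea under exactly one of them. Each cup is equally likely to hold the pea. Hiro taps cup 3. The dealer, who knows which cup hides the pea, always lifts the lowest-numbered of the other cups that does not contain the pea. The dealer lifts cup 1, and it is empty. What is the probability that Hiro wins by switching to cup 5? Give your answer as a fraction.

1/4

Apply Bayes' rule, conditioning on where the pea actually is.
If it is under cup 1 (prior 1/5): the dealer opened cup 1, so this case is ruled out; weight (1/5)·0 = 0.
If it is under any of cups 2, 3, 4, and 5 (prior 1/5 each): cup 1 is the lowest-numbered option available, probability 1; weight (1/5)·1 = 1/5 each.
The weights sum to 4/5.
So P(the pea under cup 5 | the dealer opened cup 1) = (1/5) / (4/5) = 1/4.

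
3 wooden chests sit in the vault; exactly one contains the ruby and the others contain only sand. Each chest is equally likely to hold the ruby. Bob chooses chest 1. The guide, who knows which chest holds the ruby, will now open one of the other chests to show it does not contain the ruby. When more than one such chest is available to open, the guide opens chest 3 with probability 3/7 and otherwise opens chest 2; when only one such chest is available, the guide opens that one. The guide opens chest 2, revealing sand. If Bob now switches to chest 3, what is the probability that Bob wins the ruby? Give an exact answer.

7/11

Consider each possible location of the ruby in turn.
If it is in chest 1 (prior 1/3): chest 3 is available but not opened, probability 4/7; weight (1/3)·(4/7) = 4/21.
If it is in chest 2 (prior 1/3): the guide opened chest 2, so this case is ruled out; weight (1/3)·0 = 0.
If it is in chest 3 (prior 1/3): only chest 2 is available, probability 1; weight (1/3)·1 = 1/3.
The weights sum to 11/21.
So P(the ruby in chest 3 | the guide opened chest 2) = (1/3) / (11/21) = 7/11.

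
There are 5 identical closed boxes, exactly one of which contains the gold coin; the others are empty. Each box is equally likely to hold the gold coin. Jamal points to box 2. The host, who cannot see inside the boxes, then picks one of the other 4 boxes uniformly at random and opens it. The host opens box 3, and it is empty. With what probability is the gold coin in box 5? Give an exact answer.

1/4

Because the host chose which box to open without knowing where the gold coin is, the choice is independent of the prize location. Learning that box 3 does not hold the gold coin simply rules out that one location and leaves the remaining 4 boxes still equally likely by symmetry.
So P(the gold coin in box 5) = 1/4.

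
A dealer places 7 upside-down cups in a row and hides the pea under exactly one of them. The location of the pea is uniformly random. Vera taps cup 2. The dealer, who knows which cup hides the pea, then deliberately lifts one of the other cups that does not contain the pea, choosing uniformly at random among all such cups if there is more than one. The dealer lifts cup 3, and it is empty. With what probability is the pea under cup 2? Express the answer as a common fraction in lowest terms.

1/7

Apply Bayes' rule, conditioning on where the pea actually is.
If it is under any of cups 1, 4, 5, 6, and 7 (prior 1/7 each): the dealer has 5 equally likely choices, so probability 1/5; weight (1/7)·(1/5) = 1/35 each.
If it is under cup 2 (prior 1/7): the dealer has 6 equally likely choices, so probability 1/6; weight (1/7)·(1/6) = 1/42.
If it is under cup 3 (prior 1/7): the dealer opened cup 3, so this case is ruled out; weight (1/7)·0 = 0.
The weights sum to 1/6.
So P(the pea under cup 2 | the dealer opened cup 3) = (1/42) / (1/6) = 1/7.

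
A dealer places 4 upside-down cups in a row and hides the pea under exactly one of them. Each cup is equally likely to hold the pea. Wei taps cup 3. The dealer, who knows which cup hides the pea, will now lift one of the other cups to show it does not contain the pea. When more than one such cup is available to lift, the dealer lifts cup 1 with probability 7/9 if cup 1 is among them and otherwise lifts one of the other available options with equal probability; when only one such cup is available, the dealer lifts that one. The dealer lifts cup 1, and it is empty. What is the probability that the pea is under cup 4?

Apply Bayes' rule, conditioning on where the pea actually is.
If it is under cup 1 (prior 1/4): the dealer opened cup 1, so this case is ruled out; weight (1/4)·0 = 0.
If it is under any of cups 2, 3, and 4 (prior 1/4 each): cup 1 is available, opened with probability 7/9; weight (1/4)·(7/9) = 7/36 each.
The weights sum to 7/12.
So P(the pea under cup 4 | the dealer opened cup 1) = (7/36) / (7/12) = 1/3.

1/3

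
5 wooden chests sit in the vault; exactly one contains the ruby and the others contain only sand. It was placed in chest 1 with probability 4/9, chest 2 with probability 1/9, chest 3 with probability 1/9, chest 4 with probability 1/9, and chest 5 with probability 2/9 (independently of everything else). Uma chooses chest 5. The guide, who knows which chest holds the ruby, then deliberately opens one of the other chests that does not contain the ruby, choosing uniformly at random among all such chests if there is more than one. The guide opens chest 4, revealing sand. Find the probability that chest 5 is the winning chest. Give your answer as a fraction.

1/5

Condition on the true location of the ruby.
If it is in chest 1 (prior 4/9): the guide has 3 equally likely choices, so probability 1/3; weight (4/9)·(1/3) = 4/27.
If it is in either of chests 2 and 3 (prior 1/9 each): the guide has 3 equally likely choices, so probability 1/3; weight (1/9)·(1/3) = 1/27 each.
If it is in chest 4 (prior 1/9): the guide opened chest 4, so this case is ruled out; weight (1/9)·0 = 0.
If it is in chest 5 (prior 2/9): the guide has 4 equally likely choices, so probability 1/4; weight (2/9)·(1/4) = 1/18.
The weights sum to 5/18.
So P(the ruby in chest 5 | the guide opened chest 4) = (1/18) / (5/18) = 1/5.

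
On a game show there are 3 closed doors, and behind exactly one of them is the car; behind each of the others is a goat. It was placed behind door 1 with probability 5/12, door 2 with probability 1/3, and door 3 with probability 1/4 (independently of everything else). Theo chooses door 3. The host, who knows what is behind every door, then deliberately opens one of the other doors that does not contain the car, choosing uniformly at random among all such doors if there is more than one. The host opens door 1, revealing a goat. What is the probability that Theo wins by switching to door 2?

Condition on the true location of the car.
If it is behind door 1 (prior 5/12): the host opened door 1, so this case is ruled out; weight (5/12)·0 = 0.
If it is behind door 2 (prior 1/3): the host has no choice, probability 1; weight (1/3)·1 = 1/3.
If it is behind door 3 (prior 1/4): the host has 2 equally likely choices, so probability 1/2; weight (1/4)·(1/2) = 1/8.
The weights sum to 11/24.
So P(the car behind door 2 | the host opened door 1) = (1/3) / (11/24) = 8/11.

8/11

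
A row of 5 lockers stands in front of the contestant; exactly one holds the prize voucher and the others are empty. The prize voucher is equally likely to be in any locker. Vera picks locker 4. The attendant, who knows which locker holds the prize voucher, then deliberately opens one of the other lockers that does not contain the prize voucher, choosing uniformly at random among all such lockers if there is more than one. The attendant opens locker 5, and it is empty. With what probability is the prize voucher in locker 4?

1/5

Apply Bayes' rule, conditioning on where the prize voucher actually is.
If it is in any of lockers 1, 2, and 3 (prior 1/5 each): the attendant has 3 equally likely choices, so probability 1/3; weight (1/5)·(1/3) = 1/15 each.
If it is in locker 4 (prior 1/5): the attendant has 4 equally likely choices, so probability 1/4; weight (1/5)·(1/4) = 1/20.
If it is in locker 5 (prior 1/5): the attendant opened locker 5, so this case is ruled out; weight (1/5)·0 = 0.
The weights sum to 1/4.
So P(the prize voucher in locker 4 | the attendant opened locker 5) = (1/20) / (1/4) = 1/5.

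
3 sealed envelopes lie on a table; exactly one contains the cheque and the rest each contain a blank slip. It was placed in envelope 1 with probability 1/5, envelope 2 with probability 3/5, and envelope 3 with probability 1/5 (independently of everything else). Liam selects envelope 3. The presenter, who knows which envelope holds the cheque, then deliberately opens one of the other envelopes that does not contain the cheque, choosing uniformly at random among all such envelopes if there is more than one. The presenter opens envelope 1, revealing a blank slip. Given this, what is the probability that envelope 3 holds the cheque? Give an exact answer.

Apply Bayes' rule, conditioning on where the cheque actually is.
If it is in envelope 1 (prior 1/5): the presenter opened envelope 1, so this case is ruled out; weight (1/5)·0 = 0.
If it is in envelope 2 (prior 3/5): the presenter has no choice, probability 1; weight (3/5)·1 = 3/5.
If it is in envelope 3 (prior 1/5): the presenter has 2 equally likely choices, so probability 1/2; weight (1/5)·(1/2) = 1/10.
The weights sum to 7/10.
So P(the cheque in envelope 3 | the presenter opened envelope 1) = (1/10) / (7/10) = 1/7.

1/7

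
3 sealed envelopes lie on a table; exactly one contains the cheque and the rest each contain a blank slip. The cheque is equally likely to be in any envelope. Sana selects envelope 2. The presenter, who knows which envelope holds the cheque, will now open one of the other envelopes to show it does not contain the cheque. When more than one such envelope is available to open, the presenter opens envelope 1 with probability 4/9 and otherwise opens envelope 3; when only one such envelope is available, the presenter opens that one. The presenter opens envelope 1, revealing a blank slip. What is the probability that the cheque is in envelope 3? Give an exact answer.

Condition on the true location of the cheque.
If it is in envelope 1 (prior 1/3): the presenter opened envelope 1, so this case is ruled out; weight (1/3)·0 = 0.
If it is in envelope 2 (prior 1/3): envelope 1 is available, opened with probability 4/9; weight (1/3)·(4/9) = 4/27.
If it is in envelope 3 (prior 1/3): only envelope 1 is available, probability 1; weight (1/3)·1 = 1/3.
The weights sum to 13/27.
So P(the cheque in envelope 3 | the presenter opened envelope 1) = (1/3) / (13/27) = 9/13.

9/13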